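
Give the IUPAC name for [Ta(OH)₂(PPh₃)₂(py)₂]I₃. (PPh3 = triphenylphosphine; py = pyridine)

The 3 iodide counter-ions carry a total charge of -3, so each complex ion is 3+.
Ligand charges: 2×triphenylphosphine (neutral), 2×pyridine (neutral), 2×hydroxo (-1 each); total -2. So Ta + (-2) = 3+, giving Ta = +5.
Ligands are named alphabetically: hydroxo before pyridine before triphenylphosphine.

dihydroxobis(pyridine)bis(triphenylphosphine)tantalum(V) iodide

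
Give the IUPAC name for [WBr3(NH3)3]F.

The 1 fluoride counter-ion carries a total charge of -1, so each complex ion is 1+.
Ligand charges: 3×ammine (neutral), 3×bromo (-1 each); total -3. So W + (-3) = 1+, giving W = +4.
Ligands are named alphabetically: ammine before bromo.

triamminetribromotungsten(IV) fluoride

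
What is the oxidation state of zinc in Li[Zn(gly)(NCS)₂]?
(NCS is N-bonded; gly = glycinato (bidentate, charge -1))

+2

1 lithium outside the brackets (+1 each) → the complex ion is 1−.
Ligand charges: 2×NCS = -2; 1×gly = -1; sum -3.
Zn + (-3) = 1− ⇒ Zn is +2.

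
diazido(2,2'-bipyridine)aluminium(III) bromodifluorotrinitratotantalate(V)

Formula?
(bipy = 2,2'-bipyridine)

[Al(bipy)(N3)2][TaBrF2(NO3)3]

Cation [Al…]: ligand charges -2, Al(III) ⇒ ion charge 1+.
Anion [Ta…]: ligand charges -6, Ta(V) ⇒ ion charge 1−.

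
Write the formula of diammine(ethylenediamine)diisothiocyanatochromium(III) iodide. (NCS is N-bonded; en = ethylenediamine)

[Cr(en)(NCS)2(NH3)2]I

Ligands: 2 isothiocyanato (NCS, -1), 1 ethylenediamine (en, neutral), 2 ammine (NH3, neutral). Ligand charge sum = -2.
Charge balance with iodide (-1) requires 1 complex ion per 1 iodide.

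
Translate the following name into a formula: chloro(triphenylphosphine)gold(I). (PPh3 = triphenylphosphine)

Ligands: 1 triphenylphosphine (PPh3, neutral), 1 chloro (Cl, -1). Ligand charge sum = -1.
With Au in oxidation state +1, the complex ion is [Au...].

[AuCl(PPh3)]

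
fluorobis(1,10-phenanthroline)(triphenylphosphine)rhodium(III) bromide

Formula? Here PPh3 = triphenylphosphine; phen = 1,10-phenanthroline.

[RhF(phen)2(PPh3)]Br2

Ligands: 1 triphenylphosphine (PPh3, neutral), 1 fluoro (F, -1), 2 1,10-phenanthroline (phen, neutral). Ligand charge sum = -1.
With Rh in oxidation state +3, the complex ion is [Rh...]^2+.
Charge balance with bromide (-1) requires 1 complex ion per 2 bromide.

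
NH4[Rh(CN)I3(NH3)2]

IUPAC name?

ammonium diamminecyanotriiodorhodate(III)

The 1 ammonium counter-ion carries a total charge of +1, so each complex ion is 1−.
Ligand charges: 3×iodo (-1 each), 2×ammine (neutral), 1×cyano (-1 each); total -4. So Rh + (-4) = 1−, giving Rh = +3.
Ligands are named alphabetically: ammine before cyano before iodo.
The complex ion is anionic, so rhodium takes the -ate form rhodate(III).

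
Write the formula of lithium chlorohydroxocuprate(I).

Ligands: 1 hydroxo (OH, -1), 1 chloro (Cl, -1). Ligand charge sum = -2.
With Cu in oxidation state +1, the complex ion is [Cu...]^1−.
Charge balance with lithium (+1) requires 1 complex ion per 1 lithium.

Li[CuCl(OH)]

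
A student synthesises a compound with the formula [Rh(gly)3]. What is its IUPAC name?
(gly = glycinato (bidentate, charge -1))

There is no counter-ion, so the complex is neutral overall.
Ligand charges: 3×glycinato (-1 each); total -3. So Rh + (-3) = 0, giving Rh = +3.

tris(glycinato)rhodium(III)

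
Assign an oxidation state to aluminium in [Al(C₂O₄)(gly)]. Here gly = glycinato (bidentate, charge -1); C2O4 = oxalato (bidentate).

+3

No counter-ion: the bracketed complex is neutral.
Ligand charges: 1×gly = -1; 1×C2O4 = -2; sum -3.
Al + (-3) = 0 ⇒ Al is +3.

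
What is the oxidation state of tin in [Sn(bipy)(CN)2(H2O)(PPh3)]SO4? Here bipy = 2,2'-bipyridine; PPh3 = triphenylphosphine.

+4

1 sulfate outside the brackets (-2 each) → the complex ion is 2+.
Ligand charges: 1×bipy neutral; 1×PPh3 neutral; 2×CN = -2; 1×H2O neutral; sum -2.
Sn + (-2) = 2+ ⇒ Sn is +4.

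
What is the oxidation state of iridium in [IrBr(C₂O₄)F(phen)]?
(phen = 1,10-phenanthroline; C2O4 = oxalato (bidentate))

No counter-ion: the bracketed complex is neutral.
Ligand charges: 1×Br = -1; 1×phen neutral; 1×C2O4 = -2; 1×F = -1; sum -4.
Ir + (-4) = 0 ⇒ Ir is +4.

+4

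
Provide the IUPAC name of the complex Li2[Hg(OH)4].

lithium tetrahydroxomercurate(II)

The 2 lithium counter-ions carry a total charge of +2, so each complex ion is 2−.
Ligand charges: 4×hydroxo (-1 each); total -4. So Hg + (-4) = 2−, giving Hg = +2.
The complex ion is anionic, so mercury takes the -ate form mercurate(II).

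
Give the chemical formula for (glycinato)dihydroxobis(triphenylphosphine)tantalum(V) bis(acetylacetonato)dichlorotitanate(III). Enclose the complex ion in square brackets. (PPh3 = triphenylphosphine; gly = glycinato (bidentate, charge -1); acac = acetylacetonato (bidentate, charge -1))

Cation [Ta…]: ligand charges -3, Ta(V) ⇒ ion charge 2+.
Anion [Ti…]: ligand charges -4, Ti(III) ⇒ ion charge 1−.

[Ta(gly)(OH)2(PPh3)2][Ti(acac)2Cl2]2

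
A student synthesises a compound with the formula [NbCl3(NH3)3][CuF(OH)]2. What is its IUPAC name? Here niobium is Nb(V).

Both ions are complex: the cation is named first with the plain metal name, the anion second with the -ate form; each ion's ligands are alphabetised independently.
Nb is given as +5; the cation's ligand charges sum to -3, so the complex cation is 2+.
With 2 anions per cation, each anion must be 2/2 = 1−.
Anion: ligand charges sum to -2; for the ion to be 1−, Cu = +1.

triamminetrichloroniobium(V) fluorohydroxocuprate(I)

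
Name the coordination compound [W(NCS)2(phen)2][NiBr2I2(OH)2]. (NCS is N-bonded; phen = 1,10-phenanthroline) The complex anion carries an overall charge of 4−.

diisothiocyanatobis(1,10-phenanthroline)tungsten(VI) dibromodihydroxodiiodonickelate(II)

The complex anion is given as 4−; its ligand charges sum to -6, so Ni = +2.
A 1:1 salt means the cation carries the equal and opposite charge, 4+.
Cation: ligand charges sum to -2; for the ion to be 4+, W = +6.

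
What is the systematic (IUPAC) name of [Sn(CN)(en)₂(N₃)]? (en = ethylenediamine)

azidocyanobis(ethylenediamine)tin(II)

There is no counter-ion, so the complex is neutral overall.
Ligand charges: 1×cyano (-1 each), 1×azido (-1 each), 2×ethylenediamine (neutral); total -2. So Sn + (-2) = 0, giving Sn = +2.
Ligands are named alphabetically: azido before cyano before ethylenediamine.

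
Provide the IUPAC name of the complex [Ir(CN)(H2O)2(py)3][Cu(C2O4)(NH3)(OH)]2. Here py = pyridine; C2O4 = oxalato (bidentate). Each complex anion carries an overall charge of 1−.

The complex anion is given as 1−; its ligand charges sum to -3, so Cu = +2.
With 2 anions per cation, the cation must be 2×1 = 2+.
Cation: ligand charges sum to -1; for the ion to be 2+, Ir = +3.

diaquacyanotris(pyridine)iridium(III) amminehydroxooxalatocuprate(II)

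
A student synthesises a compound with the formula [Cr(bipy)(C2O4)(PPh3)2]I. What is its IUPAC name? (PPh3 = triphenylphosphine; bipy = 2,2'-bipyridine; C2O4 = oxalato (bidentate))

(2,2'-bipyridine)oxalatobis(triphenylphosphine)chromium(III) iodide

The 1 iodide counter-ion carries a total charge of -1, so each complex ion is 1+.
Ligand charges: 2×triphenylphosphine (neutral), 1×2,2'-bipyridine (neutral), 1×oxalato (-2 each); total -2. So Cr + (-2) = 1+, giving Cr = +3.
Ligands are named alphabetically: bipyridine before oxalato before triphenylphosphine.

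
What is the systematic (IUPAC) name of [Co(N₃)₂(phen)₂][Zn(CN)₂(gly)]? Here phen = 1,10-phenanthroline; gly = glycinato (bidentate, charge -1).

diazidobis(1,10-phenanthroline)cobalt(III) dicyano(glycinato)zincate(II)

Both ions are complex: the cation is named first with the plain metal name, the anion second with the -ate form; each ion's ligands are alphabetised independently.
Zinc is always +2 in its complexes; the anion's ligand charges sum to -3, so the complex anion is 1−.
A 1:1 salt means the cation carries the equal and opposite charge, 1+.
Cation: ligand charges sum to -2; for the ion to be 1+, Co = +3.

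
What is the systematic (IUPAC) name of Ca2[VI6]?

calcium hexaiodovanadate(II)

The 2 calcium counter-ions carry a total charge of +4, so each complex ion is 4−.
Ligand charges: 6×iodo (-1 each); total -6. So V + (-6) = 4−, giving V = +2.
The complex ion is anionic, so vanadium takes the -ate form vanadate(II).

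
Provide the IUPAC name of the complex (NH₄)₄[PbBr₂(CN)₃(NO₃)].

ammonium dibromotricyanonitratoplumbate(II)

The 4 ammonium counter-ions carry a total charge of +4, so each complex ion is 4−.
Ligand charges: 1×nitrato (-1 each), 3×cyano (-1 each), 2×bromo (-1 each); total -6. So Pb + (-6) = 4−, giving Pb = +2.
The complex ion is anionic, so lead takes the -ate form plumbate(II).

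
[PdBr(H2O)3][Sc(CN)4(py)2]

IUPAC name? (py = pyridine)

Both ions are complex: the cation is named first with the plain metal name, the anion second with the -ate form; each ion's ligands are alphabetised independently.
Scandium is always +3 in its complexes; the anion's ligand charges sum to -4, so the complex anion is 1−.
A 1:1 salt means the cation carries the equal and opposite charge, 1+.
Cation: ligand charges sum to -1; for the ion to be 1+, Pd = +2.

triaquabromopalladium(II) tetracyanobis(pyridine)scandate(III)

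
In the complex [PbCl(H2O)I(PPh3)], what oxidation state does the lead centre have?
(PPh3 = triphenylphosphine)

+2

No counter-ion: the bracketed complex is neutral.
Ligand charges: 1×Cl = -1; 1×PPh3 neutral; 1×I = -1; 1×H2O neutral; sum -2.
Pb + (-2) = 0 ⇒ Pb is +2.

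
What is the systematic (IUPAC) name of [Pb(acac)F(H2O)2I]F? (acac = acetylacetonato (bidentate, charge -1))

The 1 fluoride counter-ion carries a total charge of -1, so each complex ion is 1+.
Ligand charges: 1×fluoro (-1 each), 1×iodo (-1 each), 1×acetylacetonato (-1 each), 2×aqua (neutral); total -3. So Pb + (-3) = 1+, giving Pb = +4.
Ligands are named alphabetically: acetylacetonato before aqua before fluoro before iodo.

(acetylacetonato)diaquafluoroiodolead(IV) fluoride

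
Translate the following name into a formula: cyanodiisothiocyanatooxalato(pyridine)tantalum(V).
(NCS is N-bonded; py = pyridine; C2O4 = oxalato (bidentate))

Ligands: 2 isothiocyanato (NCS, -1), 1 pyridine (py, neutral), 1 cyano (CN, -1), 1 oxalato (C2O4, -2). Ligand charge sum = -5.
With Ta in oxidation state +5, the complex ion is [Ta...].

[Ta(C2O4)(CN)(NCS)2(py)]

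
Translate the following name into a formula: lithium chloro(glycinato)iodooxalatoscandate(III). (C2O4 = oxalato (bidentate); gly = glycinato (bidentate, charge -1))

Ligands: 1 chloro (Cl, -1), 1 iodo (I, -1), 1 oxalato (C2O4, -2), 1 glycinato (gly, -1). Ligand charge sum = -5.
With Sc in oxidation state +3, the complex ion is [Sc...]^2−.
Charge balance with lithium (+1) requires 1 complex ion per 2 lithium.

Li2[Sc(C2O4)Cl(gly)I]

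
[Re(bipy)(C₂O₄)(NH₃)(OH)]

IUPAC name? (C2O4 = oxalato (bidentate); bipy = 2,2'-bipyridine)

ammine(2,2'-bipyridine)hydroxooxalatorhenium(III)

There is no counter-ion, so the complex is neutral overall.
Ligand charges: 1×ammine (neutral), 1×oxalato (-2 each), 1×hydroxo (-1 each), 1×2,2'-bipyridine (neutral); total -3. So Re + (-3) = 0, giving Re = +3.
Ligands are named alphabetically: ammine before bipyridine before hydroxo before oxalato.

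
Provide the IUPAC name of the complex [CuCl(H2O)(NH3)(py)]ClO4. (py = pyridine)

ammineaquachloro(pyridine)copper(II) perchlorate

The 1 perchlorate counter-ion carries a total charge of -1, so each complex ion is 1+.
Ligand charges: 1×ammine (neutral), 1×chloro (-1 each), 1×pyridine (neutral), 1×aqua (neutral); total -1. So Cu + (-1) = 1+, giving Cu = +2.
Ligands are named alphabetically: ammine before aqua before chloro before pyridine.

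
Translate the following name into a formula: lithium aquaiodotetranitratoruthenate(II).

Ligands: 1 iodo (I, -1), 1 aqua (H2O, neutral), 4 nitrato (NO3, -1). Ligand charge sum = -5.
With Ru in oxidation state +2, the complex ion is [Ru...]^3−.
Charge balance with lithium (+1) requires 1 complex ion per 3 lithium.

Li3[Ru(H2O)I(NO3)4]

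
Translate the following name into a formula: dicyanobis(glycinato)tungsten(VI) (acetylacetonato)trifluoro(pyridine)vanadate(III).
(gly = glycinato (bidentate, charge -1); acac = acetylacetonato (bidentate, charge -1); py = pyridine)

[W(CN)2(gly)2][V(acac)F3(py)]2

Cation [W…]: ligand charges -4, W(VI) ⇒ ion charge 2+.
Anion [V…]: ligand charges -4, V(III) ⇒ ion charge 1−.
One 2+ cation requires 2 of the 1− anion.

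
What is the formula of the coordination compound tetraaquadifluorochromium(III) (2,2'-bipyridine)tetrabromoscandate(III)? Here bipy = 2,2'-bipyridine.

Cation [Cr…]: ligand charges -2, Cr(III) ⇒ ion charge 1+.
Anion [Sc…]: ligand charges -4, Sc(III) ⇒ ion charge 1−.
One 1+ cation balances one 1− anion.

[CrF2(H2O)4][Sc(bipy)Br4]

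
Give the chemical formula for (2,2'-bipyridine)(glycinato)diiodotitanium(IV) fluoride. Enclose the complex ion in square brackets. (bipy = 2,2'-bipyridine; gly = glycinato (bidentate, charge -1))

[Ti(bipy)(gly)I2]F

Ligands: 2 iodo (I, -1), 1 2,2'-bipyridine (bipy, neutral), 1 glycinato (gly, -1). Ligand charge sum = -3.
With Ti in oxidation state +4, the complex ion is [Ti...]^1+.
Charge balance with fluoride (-1) requires 1 complex ion per 1 fluoride.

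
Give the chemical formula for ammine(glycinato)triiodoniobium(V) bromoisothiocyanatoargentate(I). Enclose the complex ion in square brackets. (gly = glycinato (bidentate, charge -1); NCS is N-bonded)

Cation [Nb…]: ligand charges -4, Nb(V) ⇒ ion charge 1+.
Anion [Ag…]: ligand charges -2, Ag(I) ⇒ ion charge 1−.
One 1+ cation balances one 1− anion.

[Nb(gly)I3(NH3)][AgBr(NCS)]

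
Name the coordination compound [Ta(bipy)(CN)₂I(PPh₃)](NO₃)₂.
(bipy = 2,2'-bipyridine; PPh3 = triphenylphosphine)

(2,2'-bipyridine)dicyanoiodo(triphenylphosphine)tantalum(V) nitrate

The 2 nitrate counter-ions carry a total charge of -2, so each complex ion is 2+.
Ligand charges: 2×cyano (-1 each), 1×iodo (-1 each), 1×2,2'-bipyridine (neutral), 1×triphenylphosphine (neutral); total -3. So Ta + (-3) = 2+, giving Ta = +5.
Ligands are named alphabetically: bipyridine before cyano before iodo before triphenylphosphine.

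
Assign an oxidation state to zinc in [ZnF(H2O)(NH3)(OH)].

+2

No counter-ion: the bracketed complex is neutral.
Ligand charges: 1×OH = -1; 1×H2O neutral; 1×F = -1; 1×NH3 neutral; sum -2.
Zn + (-2) = 0 ⇒ Zn is +2.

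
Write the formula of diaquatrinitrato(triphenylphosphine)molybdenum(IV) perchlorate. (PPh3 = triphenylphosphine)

Ligands: 1 triphenylphosphine (PPh3, neutral), 3 nitrato (NO3, -1), 2 aqua (H2O, neutral). Ligand charge sum = -3.
With Mo in oxidation state +4, the complex ion is [Mo...]^1+.
Charge balance with perchlorate (-1) requires 1 complex ion per 1 perchlorate.

[Mo(H2O)2(NO3)3(PPh3)]ClO4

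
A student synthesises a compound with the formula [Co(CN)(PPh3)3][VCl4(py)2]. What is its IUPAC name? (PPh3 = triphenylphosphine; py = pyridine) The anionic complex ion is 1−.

The complex anion is given as 1−; its ligand charges sum to -4, so V = +3.
A 1:1 salt means the cation carries the equal and opposite charge, 1+.
Cation: ligand charges sum to -1; for the ion to be 1+, Co = +2.

cyanotris(triphenylphosphine)cobalt(II) tetrachlorobis(pyridine)vanadate(III)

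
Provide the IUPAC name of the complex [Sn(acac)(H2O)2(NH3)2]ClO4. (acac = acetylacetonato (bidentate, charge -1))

(acetylacetonato)diamminediaquatin(II) perchlorate

The 1 perchlorate counter-ion carries a total charge of -1, so each complex ion is 1+.
Ligand charges: 2×aqua (neutral), 1×acetylacetonato (-1 each), 2×ammine (neutral); total -1. So Sn + (-1) = 1+, giving Sn = +2.
Ligands are named alphabetically: acetylacetonato before ammine before aqua.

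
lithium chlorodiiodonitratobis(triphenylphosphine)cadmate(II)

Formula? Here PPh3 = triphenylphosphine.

Ligands: 1 nitrato (NO3, -1), 2 triphenylphosphine (PPh3, neutral), 2 iodo (I, -1), 1 chloro (Cl, -1). Ligand charge sum = -4.
With Cd in oxidation state +2, the complex ion is [Cd...]^2−.
Charge balance with lithium (+1) requires 1 complex ion per 2 lithium.

Li2[CdClI2(NO3)(PPh3)2]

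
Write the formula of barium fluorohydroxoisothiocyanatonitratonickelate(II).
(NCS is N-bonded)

Ba[NiF(NCS)(NO3)(OH)]

Ligands: 1 nitrato (NO3, -1), 1 fluoro (F, -1), 1 isothiocyanato (NCS, -1), 1 hydroxo (OH, -1). Ligand charge sum = -4.
With Ni in oxidation state +2, the complex ion is [Ni...]^2−.
Charge balance with barium (+2) requires 1 complex ion per 1 barium.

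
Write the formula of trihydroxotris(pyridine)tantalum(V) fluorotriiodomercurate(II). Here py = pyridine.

[Ta(OH)3(py)3][HgFI3]

Cation [Ta…]: ligand charges -3, Ta(V) ⇒ ion charge 2+.
Anion [Hg…]: ligand charges -4, Hg(II) ⇒ ion charge 2−.
One 2+ cation balances one 2− anion.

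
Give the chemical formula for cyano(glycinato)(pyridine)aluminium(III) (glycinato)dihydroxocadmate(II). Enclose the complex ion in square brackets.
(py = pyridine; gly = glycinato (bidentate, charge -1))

Cation [Al…]: ligand charges -2, Al(III) ⇒ ion charge 1+.
Anion [Cd…]: ligand charges -3, Cd(II) ⇒ ion charge 1−.
One 1+ cation balances one 1− anion.

[Al(CN)(gly)(py)][Cd(gly)(OH)2]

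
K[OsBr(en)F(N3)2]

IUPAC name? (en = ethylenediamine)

potassium diazidobromo(ethylenediamine)fluoroosmate(III)

The 1 potassium counter-ion carries a total charge of +1, so each complex ion is 1−.
Ligand charges: 2×azido (-1 each), 1×ethylenediamine (neutral), 1×bromo (-1 each), 1×fluoro (-1 each); total -4. So Os + (-4) = 1−, giving Os = +3.
Ligands are named alphabetically: azido before bromo before ethylenediamine before fluoro.
The complex ion is anionic, so osmium takes the -ate form osmate(III).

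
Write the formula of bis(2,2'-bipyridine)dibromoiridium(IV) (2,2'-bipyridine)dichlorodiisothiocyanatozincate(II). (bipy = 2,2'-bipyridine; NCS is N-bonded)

Cation [Ir…]: ligand charges -2, Ir(IV) ⇒ ion charge 2+.
Anion [Zn…]: ligand charges -4, Zn(II) ⇒ ion charge 2−.
One 2+ cation balances one 2− anion.

[Ir(bipy)2Br2][Zn(bipy)Cl2(NCS)2]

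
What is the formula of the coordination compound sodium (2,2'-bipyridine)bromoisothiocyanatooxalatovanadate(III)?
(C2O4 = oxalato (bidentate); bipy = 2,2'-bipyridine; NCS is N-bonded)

Na[V(bipy)Br(C2O4)(NCS)]

Ligands: 1 oxalato (C2O4, -2), 1 2,2'-bipyridine (bipy, neutral), 1 isothiocyanato (NCS, -1), 1 bromo (Br, -1). Ligand charge sum = -4.
With V in oxidation state +3, the complex ion is [V...]^1−.
Charge balance with sodium (+1) requires 1 complex ion per 1 sodium.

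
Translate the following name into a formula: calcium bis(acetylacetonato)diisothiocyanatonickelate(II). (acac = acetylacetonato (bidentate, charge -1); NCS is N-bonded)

Ligands: 2 acetylacetonato (acac, -1), 2 isothiocyanato (NCS, -1). Ligand charge sum = -4.
Charge balance with calcium (+2) requires 1 complex ion per 1 calcium.

Ca[Ni(acac)2(NCS)2]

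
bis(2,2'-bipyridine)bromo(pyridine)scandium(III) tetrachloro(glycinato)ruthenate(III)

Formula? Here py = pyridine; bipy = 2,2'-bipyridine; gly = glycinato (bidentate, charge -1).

Cation [Sc…]: ligand charges -1, Sc(III) ⇒ ion charge 2+.
Anion [Ru…]: ligand charges -5, Ru(III) ⇒ ion charge 2−.

[Sc(bipy)2Br(py)][RuCl4(gly)]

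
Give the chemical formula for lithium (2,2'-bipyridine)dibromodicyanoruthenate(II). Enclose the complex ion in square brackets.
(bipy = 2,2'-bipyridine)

Li2[Ru(bipy)Br2(CN)2]

Ligands: 2 bromo (Br, -1), 2 cyano (CN, -1), 1 2,2'-bipyridine (bipy, neutral). Ligand charge sum = -4.
Charge balance with lithium (+1) requires 1 complex ion per 2 lithium.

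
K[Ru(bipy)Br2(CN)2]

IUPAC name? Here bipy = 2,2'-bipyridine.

potassium (2,2'-bipyridine)dibromodicyanoruthenate(III)

The 1 potassium counter-ion carries a total charge of +1, so each complex ion is 1−.
Ligand charges: 1×2,2'-bipyridine (neutral), 2×bromo (-1 each), 2×cyano (-1 each); total -4. So Ru + (-4) = 1−, giving Ru = +3.
Ligands are named alphabetically: bipyridine before bromo before cyano.
The complex ion is anionic, so ruthenium takes the -ate form ruthenate(III).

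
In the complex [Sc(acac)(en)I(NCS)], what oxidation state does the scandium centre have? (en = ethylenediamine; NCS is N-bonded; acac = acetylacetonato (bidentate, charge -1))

+3

No counter-ion: the bracketed complex is neutral.
Ligand charges: 1×I = -1; 1×en neutral; 1×NCS = -1; 1×acac = -1; sum -3.
Sc + (-3) = 0 ⇒ Sc is +3.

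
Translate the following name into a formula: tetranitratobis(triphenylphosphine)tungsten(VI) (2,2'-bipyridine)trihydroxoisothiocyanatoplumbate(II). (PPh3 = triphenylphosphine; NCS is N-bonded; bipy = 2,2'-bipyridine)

Cation [W…]: ligand charges -4, W(VI) ⇒ ion charge 2+.
Anion [Pb…]: ligand charges -4, Pb(II) ⇒ ion charge 2−.
One 2+ cation balances one 2− anion.

[W(NO3)4(PPh3)2][Pb(bipy)(NCS)(OH)3]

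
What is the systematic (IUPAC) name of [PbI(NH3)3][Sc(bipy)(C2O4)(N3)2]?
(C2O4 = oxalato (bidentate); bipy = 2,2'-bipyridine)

triammineiodolead(II) diazido(2,2'-bipyridine)oxalatoscandate(III)

Both ions are complex: the cation is named first with the plain metal name, the anion second with the -ate form; each ion's ligands are alphabetised independently.
Scandium is always +3 in its complexes; the anion's ligand charges sum to -4, so the complex anion is 1−.
A 1:1 salt means the cation carries the equal and opposite charge, 1+.
Cation: ligand charges sum to -1; for the ion to be 1+, Pb = +2.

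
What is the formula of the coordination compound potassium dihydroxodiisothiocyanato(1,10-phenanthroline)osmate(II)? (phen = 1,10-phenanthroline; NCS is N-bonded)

Ligands: 2 hydroxo (OH, -1), 1 1,10-phenanthroline (phen, neutral), 2 isothiocyanato (NCS, -1). Ligand charge sum = -4.
With Os in oxidation state +2, the complex ion is [Os...]^2−.
Charge balance with potassium (+1) requires 1 complex ion per 2 potassium.

K2[Os(NCS)2(OH)2(phen)]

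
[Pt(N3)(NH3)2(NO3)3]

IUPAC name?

There is no counter-ion, so the complex is neutral overall.
Ligand charges: 1×azido (-1 each), 2×ammine (neutral), 3×nitrato (-1 each); total -4. So Pt + (-4) = 0, giving Pt = +4.
Ligands are named alphabetically: ammine before azido before nitrato.

diammineazidotrinitratoplatinum(IV)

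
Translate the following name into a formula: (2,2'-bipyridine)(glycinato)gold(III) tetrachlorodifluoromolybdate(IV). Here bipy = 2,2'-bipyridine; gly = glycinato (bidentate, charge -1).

Cation [Au…]: ligand charges -1, Au(III) ⇒ ion charge 2+.
Anion [Mo…]: ligand charges -6, Mo(IV) ⇒ ion charge 2−.

[Au(bipy)(gly)][MoCl4F2]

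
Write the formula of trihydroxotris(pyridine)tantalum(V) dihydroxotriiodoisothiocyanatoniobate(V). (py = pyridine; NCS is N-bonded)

[Ta(OH)3(py)3][NbI3(NCS)(OH)2]2

Cation [Ta…]: ligand charges -3, Ta(V) ⇒ ion charge 2+.
Anion [Nb…]: ligand charges -6, Nb(V) ⇒ ion charge 1−.
One 2+ cation requires 2 of the 1− anion.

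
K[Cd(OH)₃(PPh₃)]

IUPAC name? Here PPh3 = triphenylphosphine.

potassium trihydroxo(triphenylphosphine)cadmate(II)

The 1 potassium counter-ion carries a total charge of +1, so each complex ion is 1−.
Ligand charges: 1×triphenylphosphine (neutral), 3×hydroxo (-1 each); total -3. So Cd + (-3) = 1−, giving Cd = +2.
The complex ion is anionic, so cadmium takes the -ate form cadmate(II).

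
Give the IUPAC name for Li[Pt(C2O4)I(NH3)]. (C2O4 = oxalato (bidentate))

The 1 lithium counter-ion carries a total charge of +1, so each complex ion is 1−.
Ligand charges: 1×iodo (-1 each), 1×ammine (neutral), 1×oxalato (-2 each); total -3. So Pt + (-3) = 1−, giving Pt = +2.
The complex ion is anionic, so platinum takes the -ate form platinate(II).

lithium ammineiodooxalatoplatinate(II)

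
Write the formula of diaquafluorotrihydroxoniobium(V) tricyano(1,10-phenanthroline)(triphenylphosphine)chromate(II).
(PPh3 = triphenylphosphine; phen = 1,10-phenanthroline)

[NbF(H2O)2(OH)3][Cr(CN)3(phen)(PPh3)]

Cation [Nb…]: ligand charges -4, Nb(V) ⇒ ion charge 1+.
Anion [Cr…]: ligand charges -3, Cr(II) ⇒ ion charge 1−.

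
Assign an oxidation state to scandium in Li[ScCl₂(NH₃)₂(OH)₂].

+3

1 lithium outside the brackets (+1 each) → the complex ion is 1−.
Ligand charges: 2×OH = -2; 2×NH3 neutral; 2×Cl = -2; sum -4.
Sc + (-4) = 1− ⇒ Sc is +3.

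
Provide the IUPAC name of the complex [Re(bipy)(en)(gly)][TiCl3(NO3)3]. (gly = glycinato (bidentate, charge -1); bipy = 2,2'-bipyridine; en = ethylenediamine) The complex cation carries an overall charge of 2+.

(2,2'-bipyridine)(ethylenediamine)(glycinato)rhenium(III) trichlorotrinitratotitanate(IV)

The complex cation is given as 2+; its ligand charges sum to -1, so Re = +3.
A 1:1 salt means the anion carries the equal and opposite charge, 2−.
Anion: ligand charges sum to -6; for the ion to be 2−, Ti = +4.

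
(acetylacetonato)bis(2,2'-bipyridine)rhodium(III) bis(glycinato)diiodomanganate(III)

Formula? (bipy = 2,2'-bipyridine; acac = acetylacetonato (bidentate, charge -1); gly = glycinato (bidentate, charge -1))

[Rh(acac)(bipy)2][Mn(gly)2I2]2

Cation [Rh…]: ligand charges -1, Rh(III) ⇒ ion charge 2+.
Anion [Mn…]: ligand charges -4, Mn(III) ⇒ ion charge 1−.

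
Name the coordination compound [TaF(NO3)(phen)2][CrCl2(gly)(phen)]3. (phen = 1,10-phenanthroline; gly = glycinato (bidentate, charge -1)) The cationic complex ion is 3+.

The complex cation is given as 3+; its ligand charges sum to -2, so Ta = +5.
With 3 anions per cation, each anion must be 3/3 = 1−.
Anion: ligand charges sum to -3; for the ion to be 1−, Cr = +2.

fluoronitratobis(1,10-phenanthroline)tantalum(V) dichloro(glycinato)(1,10-phenanthroline)chromate(II)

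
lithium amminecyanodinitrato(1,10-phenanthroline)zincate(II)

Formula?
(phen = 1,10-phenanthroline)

Ligands: 1 1,10-phenanthroline (phen, neutral), 2 nitrato (NO3, -1), 1 cyano (CN, -1), 1 ammine (NH3, neutral). Ligand charge sum = -3.
With Zn in oxidation state +2, the complex ion is [Zn...]^1−.
Charge balance with lithium (+1) requires 1 complex ion per 1 lithium.

Li[Zn(CN)(NH3)(NO3)2(phen)]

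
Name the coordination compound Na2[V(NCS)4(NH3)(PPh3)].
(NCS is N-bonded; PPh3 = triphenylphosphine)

sodium amminetetraisothiocyanato(triphenylphosphine)vanadate(II)

The 2 sodium counter-ions carry a total charge of +2, so each complex ion is 2−.
Ligand charges: 1×ammine (neutral), 4×isothiocyanato (-1 each), 1×triphenylphosphine (neutral); total -4. So V + (-4) = 2−, giving V = +2.
Ligands are named alphabetically: ammine before isothiocyanato before triphenylphosphine.
The complex ion is anionic, so vanadium takes the -ate form vanadate(II).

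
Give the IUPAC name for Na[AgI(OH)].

sodium hydroxoiodoargentate(I)

The 1 sodium counter-ion carries a total charge of +1, so each complex ion is 1−.
Ligand charges: 1×hydroxo (-1 each), 1×iodo (-1 each); total -2. So Ag + (-2) = 1−, giving Ag = +1.
Ligands are named alphabetically: hydroxo before iodo.
The complex ion is anionic, so silver takes the -ate form argentate(I).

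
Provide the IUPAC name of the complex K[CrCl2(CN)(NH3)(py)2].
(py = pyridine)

The 1 potassium counter-ion carries a total charge of +1, so each complex ion is 1−.
Ligand charges: 1×ammine (neutral), 2×pyridine (neutral), 1×cyano (-1 each), 2×chloro (-1 each); total -3. So Cr + (-3) = 1−, giving Cr = +2.
Ligands are named alphabetically: ammine before chloro before cyano before pyridine.
The complex ion is anionic, so chromium takes the -ate form chromate(II).

potassium amminedichlorocyanobis(pyridine)chromate(II)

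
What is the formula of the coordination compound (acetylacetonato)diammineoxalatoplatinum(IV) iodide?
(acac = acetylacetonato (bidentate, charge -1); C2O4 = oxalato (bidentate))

[Pt(acac)(C2O4)(NH3)2]I

Ligands: 1 acetylacetonato (acac, -1), 2 ammine (NH3, neutral), 1 oxalato (C2O4, -2). Ligand charge sum = -3.
With Pt in oxidation state +4, the complex ion is [Pt...]^1+.
Charge balance with iodide (-1) requires 1 complex ion per 1 iodide.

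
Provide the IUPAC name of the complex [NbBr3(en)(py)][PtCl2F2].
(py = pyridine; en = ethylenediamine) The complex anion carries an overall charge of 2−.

Both ions are complex: the cation is named first with the plain metal name, the anion second with the -ate form; each ion's ligands are alphabetised independently.
The complex anion is given as 2−; its ligand charges sum to -4, so Pt = +2.
A 1:1 salt means the cation carries the equal and opposite charge, 2+.
Cation: ligand charges sum to -3; for the ion to be 2+, Nb = +5.

tribromo(ethylenediamine)(pyridine)niobium(V) dichlorodifluoroplatinate(II)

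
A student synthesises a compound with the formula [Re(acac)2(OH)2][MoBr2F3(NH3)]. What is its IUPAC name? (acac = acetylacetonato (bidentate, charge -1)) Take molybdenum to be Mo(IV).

Mo is given as +4; the anion's ligand charges sum to -5, so the complex anion is 1−.
A 1:1 salt means the cation carries the equal and opposite charge, 1+.
Cation: ligand charges sum to -4; for the ion to be 1+, Re = +5.

bis(acetylacetonato)dihydroxorhenium(V) amminedibromotrifluoromolybdate(IV)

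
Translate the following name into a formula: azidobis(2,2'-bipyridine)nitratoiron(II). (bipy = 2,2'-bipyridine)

[Fe(bipy)2(N3)(NO3)]

Ligands: 2 2,2'-bipyridine (bipy, neutral), 1 azido (N3, -1), 1 nitrato (NO3, -1). Ligand charge sum = -2.
With Fe in oxidation state +2, the complex ion is [Fe...].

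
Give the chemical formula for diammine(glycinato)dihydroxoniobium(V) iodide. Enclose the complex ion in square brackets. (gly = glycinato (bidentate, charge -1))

Ligands: 2 ammine (NH3, neutral), 1 glycinato (gly, -1), 2 hydroxo (OH, -1). Ligand charge sum = -3.
Charge balance with iodide (-1) requires 1 complex ion per 2 iodide.

[Nb(gly)(NH3)2(OH)2]I2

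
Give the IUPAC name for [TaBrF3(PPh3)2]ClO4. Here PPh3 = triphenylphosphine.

The 1 perchlorate counter-ion carries a total charge of -1, so each complex ion is 1+.
Ligand charges: 3×fluoro (-1 each), 2×triphenylphosphine (neutral), 1×bromo (-1 each); total -4. So Ta + (-4) = 1+, giving Ta = +5.
Ligands are named alphabetically: bromo before fluoro before triphenylphosphine.

bromotrifluorobis(triphenylphosphine)tantalum(V) perchlorate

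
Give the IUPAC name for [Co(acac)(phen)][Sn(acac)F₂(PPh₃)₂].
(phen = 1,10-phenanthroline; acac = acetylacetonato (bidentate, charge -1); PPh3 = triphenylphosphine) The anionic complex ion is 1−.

(acetylacetonato)(1,10-phenanthroline)cobalt(II) (acetylacetonato)difluorobis(triphenylphosphine)stannate(II)

Both ions are complex: the cation is named first with the plain metal name, the anion second with the -ate form; each ion's ligands are alphabetised independently.
The complex anion is given as 1−; its ligand charges sum to -3, so Sn = +2.
A 1:1 salt means the cation carries the equal and opposite charge, 1+.
Cation: ligand charges sum to -1; for the ion to be 1+, Co = +2.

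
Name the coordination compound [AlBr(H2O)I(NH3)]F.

The 1 fluoride counter-ion carries a total charge of -1, so each complex ion is 1+.
Ligand charges: 1×ammine (neutral), 1×iodo (-1 each), 1×aqua (neutral), 1×bromo (-1 each); total -2. So Al + (-2) = 1+, giving Al = +3.
Ligands are named alphabetically: ammine before aqua before bromo before iodo.

ammineaquabromoiodoaluminium(III) fluoride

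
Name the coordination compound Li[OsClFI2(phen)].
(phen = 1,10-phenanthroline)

The 1 lithium counter-ion carries a total charge of +1, so each complex ion is 1−.
Ligand charges: 1×1,10-phenanthroline (neutral), 1×chloro (-1 each), 2×iodo (-1 each), 1×fluoro (-1 each); total -4. So Os + (-4) = 1−, giving Os = +3.
Ligands are named alphabetically: chloro before fluoro before iodo before phenanthroline.
The complex ion is anionic, so osmium takes the -ate form osmate(III).

lithium chlorofluorodiiodo(1,10-phenanthroline)osmate(III)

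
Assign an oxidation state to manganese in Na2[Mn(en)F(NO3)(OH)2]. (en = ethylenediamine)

+2

2 sodium outside the brackets (+1 each) → the complex ion is 2−.
Ligand charges: 1×F = -1; 1×NO3 = -1; 1×en neutral; 2×OH = -2; sum -4.
Mn + (-4) = 2− ⇒ Mn is +2.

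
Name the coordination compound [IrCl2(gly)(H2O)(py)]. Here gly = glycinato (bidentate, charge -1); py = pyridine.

There is no counter-ion, so the complex is neutral overall.
Ligand charges: 1×aqua (neutral), 2×chloro (-1 each), 1×glycinato (-1 each), 1×pyridine (neutral); total -3. So Ir + (-3) = 0, giving Ir = +3.
Ligands are named alphabetically: aqua before chloro before glycinato before pyridine.

aquadichloro(glycinato)(pyridine)iridium(III)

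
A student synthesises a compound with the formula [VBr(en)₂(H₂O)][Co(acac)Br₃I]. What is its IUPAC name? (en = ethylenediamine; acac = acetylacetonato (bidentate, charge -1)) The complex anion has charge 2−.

aquabromobis(ethylenediamine)vanadium(III) (acetylacetonato)tribromoiodocobaltate(III)

Both ions are complex: the cation is named first with the plain metal name, the anion second with the -ate form; each ion's ligands are alphabetised independently.
The complex anion is given as 2−; its ligand charges sum to -5, so Co = +3.
A 1:1 salt means the cation carries the equal and opposite charge, 2+.
Cation: ligand charges sum to -1; for the ion to be 2+, V = +3.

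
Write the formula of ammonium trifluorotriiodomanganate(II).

Ligands: 3 iodo (I, -1), 3 fluoro (F, -1). Ligand charge sum = -6.
Charge balance with ammonium (+1) requires 1 complex ion per 4 ammonium.

(NH4)4[MnF3I3]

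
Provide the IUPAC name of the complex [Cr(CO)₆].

There is no counter-ion, so the complex is neutral overall.
Ligand charges: 6×carbonyl (neutral); total 0. So Cr + (0) = 0, giving Cr = 0.

hexacarbonylchromium(0)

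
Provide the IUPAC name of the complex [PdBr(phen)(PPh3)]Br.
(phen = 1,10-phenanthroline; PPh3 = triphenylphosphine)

bromo(1,10-phenanthroline)(triphenylphosphine)palladium(II) bromide

The 1 bromide counter-ion carries a total charge of -1, so each complex ion is 1+.
Ligand charges: 1×1,10-phenanthroline (neutral), 1×bromo (-1 each), 1×triphenylphosphine (neutral); total -1. So Pd + (-1) = 1+, giving Pd = +2.
Ligands are named alphabetically: bromo before phenanthroline before triphenylphosphine.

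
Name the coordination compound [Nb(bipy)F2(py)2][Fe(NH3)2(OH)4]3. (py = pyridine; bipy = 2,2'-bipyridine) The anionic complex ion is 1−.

The complex anion is given as 1−; its ligand charges sum to -4, so Fe = +3.
With 3 anions per cation, the cation must be 3×1 = 3+.
Cation: ligand charges sum to -2; for the ion to be 3+, Nb = +5.

(2,2'-bipyridine)difluorobis(pyridine)niobium(V) diamminetetrahydroxoferrate(III)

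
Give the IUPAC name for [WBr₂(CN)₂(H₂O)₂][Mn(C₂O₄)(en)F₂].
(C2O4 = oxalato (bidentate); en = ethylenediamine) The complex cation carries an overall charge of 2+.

diaquadibromodicyanotungsten(VI) (ethylenediamine)difluorooxalatomanganate(II)

The complex cation is given as 2+; its ligand charges sum to -4, so W = +6.
A 1:1 salt means the anion carries the equal and opposite charge, 2−.
Anion: ligand charges sum to -4; for the ion to be 2−, Mn = +2.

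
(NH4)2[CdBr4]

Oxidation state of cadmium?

+2

2 ammonium outside the brackets (+1 each) → the complex ion is 2−.
Ligand charges: 4×Br = -4; sum -4.
Cd + (-4) = 2− ⇒ Cd is +2.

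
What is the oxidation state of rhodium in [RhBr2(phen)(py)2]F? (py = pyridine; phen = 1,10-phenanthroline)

+3

1 fluoride outside the brackets (-1 each) → the complex ion is 1+.
Ligand charges: 2×Br = -2; 2×py neutral; 1×phen neutral; sum -2.
Rh + (-2) = 1+ ⇒ Rh is +3.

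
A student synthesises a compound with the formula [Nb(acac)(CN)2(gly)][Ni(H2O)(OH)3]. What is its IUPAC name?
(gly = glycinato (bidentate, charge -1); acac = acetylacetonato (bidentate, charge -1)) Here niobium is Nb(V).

(acetylacetonato)dicyano(glycinato)niobium(V) aquatrihydroxonickelate(II)

Nb is given as +5; the cation's ligand charges sum to -4, so the complex cation is 1+.
A 1:1 salt means the anion carries the equal and opposite charge, 1−.
Anion: ligand charges sum to -3; for the ion to be 1−, Ni = +2.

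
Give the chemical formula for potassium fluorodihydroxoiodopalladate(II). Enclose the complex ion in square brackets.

K2[PdFI(OH)2]

Ligands: 1 iodo (I, -1), 2 hydroxo (OH, -1), 1 fluoro (F, -1). Ligand charge sum = -4.
With Pd in oxidation state +2, the complex ion is [Pd...]^2−.
Charge balance with potassium (+1) requires 1 complex ion per 2 potassium.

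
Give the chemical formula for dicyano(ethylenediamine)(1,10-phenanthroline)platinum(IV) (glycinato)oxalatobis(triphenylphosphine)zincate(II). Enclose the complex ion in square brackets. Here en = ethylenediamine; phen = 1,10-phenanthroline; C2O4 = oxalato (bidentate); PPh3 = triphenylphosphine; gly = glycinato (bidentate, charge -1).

[Pt(CN)2(en)(phen)][Zn(C2O4)(gly)(PPh3)2]2

Cation [Pt…]: ligand charges -2, Pt(IV) ⇒ ion charge 2+.
Anion [Zn…]: ligand charges -3, Zn(II) ⇒ ion charge 1−.
One 2+ cation requires 2 of the 1− anion.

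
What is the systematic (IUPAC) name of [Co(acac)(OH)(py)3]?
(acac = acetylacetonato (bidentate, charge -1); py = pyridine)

There is no counter-ion, so the complex is neutral overall.
Ligand charges: 1×acetylacetonato (-1 each), 1×hydroxo (-1 each), 3×pyridine (neutral); total -2. So Co + (-2) = 0, giving Co = +2.
Ligands are named alphabetically: acetylacetonato before hydroxo before pyridine.

(acetylacetonato)hydroxotris(pyridine)cobalt(II)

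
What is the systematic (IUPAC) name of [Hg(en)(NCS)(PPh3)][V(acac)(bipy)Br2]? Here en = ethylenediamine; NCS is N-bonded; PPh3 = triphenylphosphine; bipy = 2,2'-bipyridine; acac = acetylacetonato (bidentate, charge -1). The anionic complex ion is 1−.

(ethylenediamine)isothiocyanato(triphenylphosphine)mercury(II) (acetylacetonato)(2,2'-bipyridine)dibromovanadate(II)

Both ions are complex: the cation is named first with the plain metal name, the anion second with the -ate form; each ion's ligands are alphabetised independently.
The complex anion is given as 1−; its ligand charges sum to -3, so V = +2.
A 1:1 salt means the cation carries the equal and opposite charge, 1+.
Cation: ligand charges sum to -1; for the ion to be 1+, Hg = +2.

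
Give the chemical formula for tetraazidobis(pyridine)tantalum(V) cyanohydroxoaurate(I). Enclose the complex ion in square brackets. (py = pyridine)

Cation [Ta…]: ligand charges -4, Ta(V) ⇒ ion charge 1+.
Anion [Au…]: ligand charges -2, Au(I) ⇒ ion charge 1−.
One 1+ cation balances one 1− anion.

[Ta(N3)4(py)2][Au(CN)(OH)]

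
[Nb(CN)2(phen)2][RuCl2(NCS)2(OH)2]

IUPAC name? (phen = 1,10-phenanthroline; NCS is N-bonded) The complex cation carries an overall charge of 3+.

dicyanobis(1,10-phenanthroline)niobium(V) dichlorodihydroxodiisothiocyanatoruthenate(III)

Both ions are complex: the cation is named first with the plain metal name, the anion second with the -ate form; each ion's ligands are alphabetised independently.
The complex cation is given as 3+; its ligand charges sum to -2, so Nb = +5.
A 1:1 salt means the anion carries the equal and opposite charge, 3−.
Anion: ligand charges sum to -6; for the ion to be 3−, Ru = +3.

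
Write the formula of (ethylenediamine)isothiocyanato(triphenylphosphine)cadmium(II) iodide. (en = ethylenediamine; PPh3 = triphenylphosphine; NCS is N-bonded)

[Cd(en)(NCS)(PPh3)]I

Ligands: 1 ethylenediamine (en, neutral), 1 triphenylphosphine (PPh3, neutral), 1 isothiocyanato (NCS, -1). Ligand charge sum = -1.
With Cd in oxidation state +2, the complex ion is [Cd...]^1+.
Charge balance with iodide (-1) requires 1 complex ion per 1 iodide.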